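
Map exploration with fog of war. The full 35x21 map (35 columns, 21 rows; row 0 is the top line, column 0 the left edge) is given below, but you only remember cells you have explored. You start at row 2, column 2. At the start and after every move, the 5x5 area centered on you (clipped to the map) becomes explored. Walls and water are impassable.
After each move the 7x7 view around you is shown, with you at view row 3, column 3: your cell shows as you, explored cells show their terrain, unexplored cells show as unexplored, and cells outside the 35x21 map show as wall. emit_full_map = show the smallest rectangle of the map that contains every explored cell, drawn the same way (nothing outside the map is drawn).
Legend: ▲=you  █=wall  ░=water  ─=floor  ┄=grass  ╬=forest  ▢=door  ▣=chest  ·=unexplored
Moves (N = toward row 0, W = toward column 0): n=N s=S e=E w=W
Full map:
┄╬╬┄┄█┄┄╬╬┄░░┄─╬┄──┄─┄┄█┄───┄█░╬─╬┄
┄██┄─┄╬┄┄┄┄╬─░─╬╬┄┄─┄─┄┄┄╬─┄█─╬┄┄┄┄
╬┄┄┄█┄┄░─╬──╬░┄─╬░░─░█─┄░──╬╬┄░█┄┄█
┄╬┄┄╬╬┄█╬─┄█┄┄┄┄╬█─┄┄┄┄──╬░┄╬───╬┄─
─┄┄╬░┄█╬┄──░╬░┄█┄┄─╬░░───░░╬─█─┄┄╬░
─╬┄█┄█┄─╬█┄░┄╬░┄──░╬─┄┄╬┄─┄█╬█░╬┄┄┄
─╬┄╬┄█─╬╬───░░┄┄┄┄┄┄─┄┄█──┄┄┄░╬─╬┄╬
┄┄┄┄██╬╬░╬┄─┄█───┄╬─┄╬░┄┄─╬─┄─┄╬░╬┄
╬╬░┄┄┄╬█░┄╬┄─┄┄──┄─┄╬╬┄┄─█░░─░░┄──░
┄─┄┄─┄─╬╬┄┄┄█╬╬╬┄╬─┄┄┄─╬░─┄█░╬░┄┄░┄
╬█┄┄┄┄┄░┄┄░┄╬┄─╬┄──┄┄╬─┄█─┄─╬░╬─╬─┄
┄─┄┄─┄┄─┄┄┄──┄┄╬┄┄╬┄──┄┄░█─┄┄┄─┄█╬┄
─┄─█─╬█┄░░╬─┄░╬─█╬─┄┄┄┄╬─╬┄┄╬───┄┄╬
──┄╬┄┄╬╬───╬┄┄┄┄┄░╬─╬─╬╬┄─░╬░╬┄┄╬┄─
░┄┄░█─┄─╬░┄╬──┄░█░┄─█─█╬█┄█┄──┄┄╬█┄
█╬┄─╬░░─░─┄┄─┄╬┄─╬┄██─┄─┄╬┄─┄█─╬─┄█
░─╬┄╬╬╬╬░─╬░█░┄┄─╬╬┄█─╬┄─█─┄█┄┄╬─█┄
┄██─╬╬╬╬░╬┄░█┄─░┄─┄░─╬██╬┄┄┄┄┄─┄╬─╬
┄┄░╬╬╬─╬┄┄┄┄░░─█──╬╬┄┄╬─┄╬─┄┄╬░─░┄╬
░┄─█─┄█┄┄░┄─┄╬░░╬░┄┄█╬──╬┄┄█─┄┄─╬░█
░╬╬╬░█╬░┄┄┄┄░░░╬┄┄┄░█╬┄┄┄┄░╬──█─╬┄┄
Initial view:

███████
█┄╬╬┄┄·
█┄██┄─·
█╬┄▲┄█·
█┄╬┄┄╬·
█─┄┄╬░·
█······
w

███████
██┄╬╬┄┄
██┄██┄─
██╬▲┄┄█
██┄╬┄┄╬
██─┄┄╬░
██·····

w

███████
███┄╬╬┄
███┄██┄
███▲┄┄┄
███┄╬┄┄
███─┄┄╬
███····

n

███████
███████
███┄╬╬┄
███▲██┄
███╬┄┄┄
███┄╬┄┄
███─┄┄╬

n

███████
███████
███████
███▲╬╬┄
███┄██┄
███╬┄┄┄
███┄╬┄┄

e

███████
███████
███████
██┄▲╬┄┄
██┄██┄─
██╬┄┄┄█
██┄╬┄┄╬

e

███████
███████
███████
█┄╬▲┄┄·
█┄██┄─·
█╬┄┄┄█·
█┄╬┄┄╬·

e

███████
███████
███████
┄╬╬▲┄█·
┄██┄─┄·
╬┄┄┄█┄·
┄╬┄┄╬··

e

███████
███████
███████
╬╬┄▲█┄·
██┄─┄╬·
┄┄┄█┄┄·
╬┄┄╬···

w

███████
███████
███████
┄╬╬▲┄█┄
┄██┄─┄╬
╬┄┄┄█┄┄
┄╬┄┄╬··

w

███████
███████
███████
█┄╬▲┄┄█
█┄██┄─┄
█╬┄┄┄█┄
█┄╬┄┄╬·

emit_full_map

┄╬▲┄┄█┄
┄██┄─┄╬
╬┄┄┄█┄┄
┄╬┄┄╬··
─┄┄╬░··

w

███████
███████
███████
██┄▲╬┄┄
██┄██┄─
██╬┄┄┄█
██┄╬┄┄╬

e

███████
███████
███████
█┄╬▲┄┄█
█┄██┄─┄
█╬┄┄┄█┄
█┄╬┄┄╬·


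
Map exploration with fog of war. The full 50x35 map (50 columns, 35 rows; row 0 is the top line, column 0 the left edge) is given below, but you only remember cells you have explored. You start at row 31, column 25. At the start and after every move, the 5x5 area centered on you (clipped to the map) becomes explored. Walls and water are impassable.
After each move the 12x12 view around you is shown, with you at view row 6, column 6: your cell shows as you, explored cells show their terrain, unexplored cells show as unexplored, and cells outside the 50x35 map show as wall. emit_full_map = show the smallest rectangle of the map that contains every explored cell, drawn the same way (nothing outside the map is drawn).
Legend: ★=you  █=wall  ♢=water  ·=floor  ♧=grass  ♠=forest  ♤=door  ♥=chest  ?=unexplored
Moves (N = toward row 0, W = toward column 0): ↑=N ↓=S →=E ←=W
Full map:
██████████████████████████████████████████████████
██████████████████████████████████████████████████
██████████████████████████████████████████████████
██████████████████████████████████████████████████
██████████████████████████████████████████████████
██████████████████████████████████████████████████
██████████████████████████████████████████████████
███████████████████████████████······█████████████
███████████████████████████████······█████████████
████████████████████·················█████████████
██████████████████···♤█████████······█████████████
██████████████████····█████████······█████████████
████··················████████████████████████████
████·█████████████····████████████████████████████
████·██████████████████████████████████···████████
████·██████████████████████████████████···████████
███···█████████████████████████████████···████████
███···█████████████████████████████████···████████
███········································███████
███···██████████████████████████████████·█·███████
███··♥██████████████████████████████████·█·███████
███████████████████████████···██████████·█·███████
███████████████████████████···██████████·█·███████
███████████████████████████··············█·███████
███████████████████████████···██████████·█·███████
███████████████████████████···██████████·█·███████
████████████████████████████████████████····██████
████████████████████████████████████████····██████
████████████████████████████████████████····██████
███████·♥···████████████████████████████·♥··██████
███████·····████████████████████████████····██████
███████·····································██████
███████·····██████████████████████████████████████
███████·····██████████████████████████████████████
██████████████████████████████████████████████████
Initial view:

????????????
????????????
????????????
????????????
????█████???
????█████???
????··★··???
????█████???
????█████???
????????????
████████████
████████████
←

????????????
????????????
????????????
????????????
????██████??
????██████??
????··★···??
????██████??
????██████??
????????????
████████████
████████████

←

????????????
????????????
????????????
????????????
????███████?
????███████?
????··★····?
????███████?
????███████?
????????????
████████████
████████████

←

????????????
????????????
????????????
????????????
????████████
????████████
????··★·····
????████████
????████████
????????????
████████████
████████████

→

????????????
????????????
????????????
????????????
???████████?
???████████?
???···★····?
???████████?
???████████?
????????????
████████████
████████████

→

????????????
????????????
????????????
????????????
??████████??
??████████??
??····★···??
??████████??
??████████??
????????????
████████████
████████████

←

????????????
????????????
????????????
????????????
???████████?
???████████?
???···★····?
???████████?
???████████?
????????????
████████████
████████████

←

????????????
????????????
????????????
????????????
????████████
????████████
????··★·····
????████████
????████████
????????????
████████████
████████████


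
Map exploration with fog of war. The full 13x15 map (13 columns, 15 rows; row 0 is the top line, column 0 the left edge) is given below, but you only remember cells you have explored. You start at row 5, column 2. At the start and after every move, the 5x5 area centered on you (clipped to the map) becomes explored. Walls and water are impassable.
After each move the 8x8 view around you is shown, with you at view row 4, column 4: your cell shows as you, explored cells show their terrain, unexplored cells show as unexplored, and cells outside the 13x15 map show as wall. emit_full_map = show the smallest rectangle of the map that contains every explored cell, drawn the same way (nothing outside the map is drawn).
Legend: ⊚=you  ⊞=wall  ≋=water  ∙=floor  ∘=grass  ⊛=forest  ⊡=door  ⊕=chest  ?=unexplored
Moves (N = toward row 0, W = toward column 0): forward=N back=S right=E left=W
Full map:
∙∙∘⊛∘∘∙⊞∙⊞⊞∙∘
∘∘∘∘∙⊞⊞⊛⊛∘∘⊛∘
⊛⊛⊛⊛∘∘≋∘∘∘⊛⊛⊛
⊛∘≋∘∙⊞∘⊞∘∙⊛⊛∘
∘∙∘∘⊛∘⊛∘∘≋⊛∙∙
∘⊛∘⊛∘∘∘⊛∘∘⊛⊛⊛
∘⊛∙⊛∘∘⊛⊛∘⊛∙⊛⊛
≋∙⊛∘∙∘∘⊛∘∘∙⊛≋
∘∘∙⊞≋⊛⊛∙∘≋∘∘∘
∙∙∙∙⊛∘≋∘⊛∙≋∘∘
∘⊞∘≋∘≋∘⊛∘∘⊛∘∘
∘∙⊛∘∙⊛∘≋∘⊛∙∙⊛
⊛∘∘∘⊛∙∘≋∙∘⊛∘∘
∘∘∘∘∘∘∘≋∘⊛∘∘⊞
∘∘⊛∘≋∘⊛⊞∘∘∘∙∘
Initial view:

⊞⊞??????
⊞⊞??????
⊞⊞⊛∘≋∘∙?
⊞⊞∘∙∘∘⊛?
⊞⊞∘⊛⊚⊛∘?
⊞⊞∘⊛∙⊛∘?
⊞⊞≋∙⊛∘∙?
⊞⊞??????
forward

⊞⊞??????
⊞⊞??????
⊞⊞⊛⊛⊛⊛∘?
⊞⊞⊛∘≋∘∙?
⊞⊞∘∙⊚∘⊛?
⊞⊞∘⊛∘⊛∘?
⊞⊞∘⊛∙⊛∘?
⊞⊞≋∙⊛∘∙?

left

⊞⊞⊞?????
⊞⊞⊞?????
⊞⊞⊞⊛⊛⊛⊛∘
⊞⊞⊞⊛∘≋∘∙
⊞⊞⊞∘⊚∘∘⊛
⊞⊞⊞∘⊛∘⊛∘
⊞⊞⊞∘⊛∙⊛∘
⊞⊞⊞≋∙⊛∘∙

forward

⊞⊞⊞⊞⊞⊞⊞⊞
⊞⊞⊞?????
⊞⊞⊞∘∘∘∘?
⊞⊞⊞⊛⊛⊛⊛∘
⊞⊞⊞⊛⊚≋∘∙
⊞⊞⊞∘∙∘∘⊛
⊞⊞⊞∘⊛∘⊛∘
⊞⊞⊞∘⊛∙⊛∘

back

⊞⊞⊞?????
⊞⊞⊞∘∘∘∘?
⊞⊞⊞⊛⊛⊛⊛∘
⊞⊞⊞⊛∘≋∘∙
⊞⊞⊞∘⊚∘∘⊛
⊞⊞⊞∘⊛∘⊛∘
⊞⊞⊞∘⊛∙⊛∘
⊞⊞⊞≋∙⊛∘∙

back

⊞⊞⊞∘∘∘∘?
⊞⊞⊞⊛⊛⊛⊛∘
⊞⊞⊞⊛∘≋∘∙
⊞⊞⊞∘∙∘∘⊛
⊞⊞⊞∘⊚∘⊛∘
⊞⊞⊞∘⊛∙⊛∘
⊞⊞⊞≋∙⊛∘∙
⊞⊞⊞?????

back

⊞⊞⊞⊛⊛⊛⊛∘
⊞⊞⊞⊛∘≋∘∙
⊞⊞⊞∘∙∘∘⊛
⊞⊞⊞∘⊛∘⊛∘
⊞⊞⊞∘⊚∙⊛∘
⊞⊞⊞≋∙⊛∘∙
⊞⊞⊞∘∘∙⊞?
⊞⊞⊞?????

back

⊞⊞⊞⊛∘≋∘∙
⊞⊞⊞∘∙∘∘⊛
⊞⊞⊞∘⊛∘⊛∘
⊞⊞⊞∘⊛∙⊛∘
⊞⊞⊞≋⊚⊛∘∙
⊞⊞⊞∘∘∙⊞?
⊞⊞⊞∙∙∙∙?
⊞⊞⊞?????

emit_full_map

∘∘∘∘?
⊛⊛⊛⊛∘
⊛∘≋∘∙
∘∙∘∘⊛
∘⊛∘⊛∘
∘⊛∙⊛∘
≋⊚⊛∘∙
∘∘∙⊞?
∙∙∙∙?


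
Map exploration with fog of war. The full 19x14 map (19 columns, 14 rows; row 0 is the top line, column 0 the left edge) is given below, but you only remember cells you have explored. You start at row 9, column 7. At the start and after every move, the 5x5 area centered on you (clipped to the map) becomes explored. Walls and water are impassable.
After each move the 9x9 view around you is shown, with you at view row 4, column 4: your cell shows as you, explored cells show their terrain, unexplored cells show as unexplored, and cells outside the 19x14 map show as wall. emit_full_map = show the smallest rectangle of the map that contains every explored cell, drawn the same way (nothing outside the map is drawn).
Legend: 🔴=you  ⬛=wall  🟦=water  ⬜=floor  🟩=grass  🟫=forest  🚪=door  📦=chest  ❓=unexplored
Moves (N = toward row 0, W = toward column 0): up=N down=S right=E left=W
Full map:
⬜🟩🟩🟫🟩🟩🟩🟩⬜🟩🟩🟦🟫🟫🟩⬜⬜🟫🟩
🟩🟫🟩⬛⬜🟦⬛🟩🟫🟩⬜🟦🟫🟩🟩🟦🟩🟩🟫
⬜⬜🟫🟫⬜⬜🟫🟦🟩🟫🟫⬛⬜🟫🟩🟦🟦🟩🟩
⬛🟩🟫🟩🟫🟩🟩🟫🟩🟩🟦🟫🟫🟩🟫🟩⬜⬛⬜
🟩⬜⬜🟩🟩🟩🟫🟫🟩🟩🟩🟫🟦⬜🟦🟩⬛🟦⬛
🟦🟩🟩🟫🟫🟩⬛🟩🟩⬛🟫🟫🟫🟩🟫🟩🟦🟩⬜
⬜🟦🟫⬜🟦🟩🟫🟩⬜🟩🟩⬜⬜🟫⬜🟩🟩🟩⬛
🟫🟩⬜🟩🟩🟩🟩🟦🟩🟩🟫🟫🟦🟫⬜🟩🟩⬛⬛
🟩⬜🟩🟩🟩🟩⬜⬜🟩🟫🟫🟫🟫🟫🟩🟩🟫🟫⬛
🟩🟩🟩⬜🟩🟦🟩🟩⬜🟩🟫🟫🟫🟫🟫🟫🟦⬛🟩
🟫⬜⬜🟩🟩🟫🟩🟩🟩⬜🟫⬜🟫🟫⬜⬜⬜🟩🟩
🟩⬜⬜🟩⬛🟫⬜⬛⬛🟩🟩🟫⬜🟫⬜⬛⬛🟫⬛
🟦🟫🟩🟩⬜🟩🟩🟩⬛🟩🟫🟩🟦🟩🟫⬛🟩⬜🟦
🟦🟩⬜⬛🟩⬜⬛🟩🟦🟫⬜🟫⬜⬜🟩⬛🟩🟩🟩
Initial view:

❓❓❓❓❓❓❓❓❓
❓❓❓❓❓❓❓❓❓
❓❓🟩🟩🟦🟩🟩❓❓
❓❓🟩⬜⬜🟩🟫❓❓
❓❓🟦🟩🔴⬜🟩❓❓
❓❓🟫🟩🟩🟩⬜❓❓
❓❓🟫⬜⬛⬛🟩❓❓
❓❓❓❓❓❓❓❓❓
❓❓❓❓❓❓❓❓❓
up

❓❓❓❓❓❓❓❓❓
❓❓❓❓❓❓❓❓❓
❓❓🟩🟫🟩⬜🟩❓❓
❓❓🟩🟩🟦🟩🟩❓❓
❓❓🟩⬜🔴🟩🟫❓❓
❓❓🟦🟩🟩⬜🟩❓❓
❓❓🟫🟩🟩🟩⬜❓❓
❓❓🟫⬜⬛⬛🟩❓❓
❓❓❓❓❓❓❓❓❓

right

❓❓❓❓❓❓❓❓❓
❓❓❓❓❓❓❓❓❓
❓🟩🟫🟩⬜🟩🟩❓❓
❓🟩🟩🟦🟩🟩🟫❓❓
❓🟩⬜⬜🔴🟫🟫❓❓
❓🟦🟩🟩⬜🟩🟫❓❓
❓🟫🟩🟩🟩⬜🟫❓❓
❓🟫⬜⬛⬛🟩❓❓❓
❓❓❓❓❓❓❓❓❓

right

❓❓❓❓❓❓❓❓❓
❓❓❓❓❓❓❓❓❓
🟩🟫🟩⬜🟩🟩⬜❓❓
🟩🟩🟦🟩🟩🟫🟫❓❓
🟩⬜⬜🟩🔴🟫🟫❓❓
🟦🟩🟩⬜🟩🟫🟫❓❓
🟫🟩🟩🟩⬜🟫⬜❓❓
🟫⬜⬛⬛🟩❓❓❓❓
❓❓❓❓❓❓❓❓❓

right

❓❓❓❓❓❓❓❓❓
❓❓❓❓❓❓❓❓❓
🟫🟩⬜🟩🟩⬜⬜❓❓
🟩🟦🟩🟩🟫🟫🟦❓❓
⬜⬜🟩🟫🔴🟫🟫❓❓
🟩🟩⬜🟩🟫🟫🟫❓❓
🟩🟩🟩⬜🟫⬜🟫❓❓
⬜⬛⬛🟩❓❓❓❓❓
❓❓❓❓❓❓❓❓❓

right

❓❓❓❓❓❓❓❓❓
❓❓❓❓❓❓❓❓❓
🟩⬜🟩🟩⬜⬜🟫❓❓
🟦🟩🟩🟫🟫🟦🟫❓❓
⬜🟩🟫🟫🔴🟫🟫❓❓
🟩⬜🟩🟫🟫🟫🟫❓❓
🟩🟩⬜🟫⬜🟫🟫❓❓
⬛⬛🟩❓❓❓❓❓❓
❓❓❓❓❓❓❓❓❓

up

❓❓❓❓❓❓❓❓❓
❓❓❓❓❓❓❓❓❓
❓❓⬛🟫🟫🟫🟩❓❓
🟩⬜🟩🟩⬜⬜🟫❓❓
🟦🟩🟩🟫🔴🟦🟫❓❓
⬜🟩🟫🟫🟫🟫🟫❓❓
🟩⬜🟩🟫🟫🟫🟫❓❓
🟩🟩⬜🟫⬜🟫🟫❓❓
⬛⬛🟩❓❓❓❓❓❓

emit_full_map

❓❓❓❓⬛🟫🟫🟫🟩
🟩🟫🟩⬜🟩🟩⬜⬜🟫
🟩🟩🟦🟩🟩🟫🔴🟦🟫
🟩⬜⬜🟩🟫🟫🟫🟫🟫
🟦🟩🟩⬜🟩🟫🟫🟫🟫
🟫🟩🟩🟩⬜🟫⬜🟫🟫
🟫⬜⬛⬛🟩❓❓❓❓

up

❓❓❓❓❓❓❓❓❓
❓❓❓❓❓❓❓❓❓
❓❓🟩🟩🟫🟦⬜❓❓
❓❓⬛🟫🟫🟫🟩❓❓
🟩⬜🟩🟩🔴⬜🟫❓❓
🟦🟩🟩🟫🟫🟦🟫❓❓
⬜🟩🟫🟫🟫🟫🟫❓❓
🟩⬜🟩🟫🟫🟫🟫❓❓
🟩🟩⬜🟫⬜🟫🟫❓❓

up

❓❓❓❓❓❓❓❓❓
❓❓❓❓❓❓❓❓❓
❓❓🟩🟦🟫🟫🟩❓❓
❓❓🟩🟩🟫🟦⬜❓❓
❓❓⬛🟫🔴🟫🟩❓❓
🟩⬜🟩🟩⬜⬜🟫❓❓
🟦🟩🟩🟫🟫🟦🟫❓❓
⬜🟩🟫🟫🟫🟫🟫❓❓
🟩⬜🟩🟫🟫🟫🟫❓❓

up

❓❓❓❓❓❓❓❓❓
❓❓❓❓❓❓❓❓❓
❓❓🟫🟫⬛⬜🟫❓❓
❓❓🟩🟦🟫🟫🟩❓❓
❓❓🟩🟩🔴🟦⬜❓❓
❓❓⬛🟫🟫🟫🟩❓❓
🟩⬜🟩🟩⬜⬜🟫❓❓
🟦🟩🟩🟫🟫🟦🟫❓❓
⬜🟩🟫🟫🟫🟫🟫❓❓

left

❓❓❓❓❓❓❓❓❓
❓❓❓❓❓❓❓❓❓
❓❓🟩🟫🟫⬛⬜🟫❓
❓❓🟩🟩🟦🟫🟫🟩❓
❓❓🟩🟩🔴🟫🟦⬜❓
❓❓🟩⬛🟫🟫🟫🟩❓
🟫🟩⬜🟩🟩⬜⬜🟫❓
🟩🟦🟩🟩🟫🟫🟦🟫❓
⬜⬜🟩🟫🟫🟫🟫🟫❓

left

❓❓❓❓❓❓❓❓❓
❓❓❓❓❓❓❓❓❓
❓❓🟦🟩🟫🟫⬛⬜🟫
❓❓🟫🟩🟩🟦🟫🟫🟩
❓❓🟫🟩🔴🟩🟫🟦⬜
❓❓🟩🟩⬛🟫🟫🟫🟩
🟩🟫🟩⬜🟩🟩⬜⬜🟫
🟩🟩🟦🟩🟩🟫🟫🟦🟫
🟩⬜⬜🟩🟫🟫🟫🟫🟫

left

❓❓❓❓❓❓❓❓❓
❓❓❓❓❓❓❓❓❓
❓❓🟫🟦🟩🟫🟫⬛⬜
❓❓🟩🟫🟩🟩🟦🟫🟫
❓❓🟫🟫🔴🟩🟩🟫🟦
❓❓⬛🟩🟩⬛🟫🟫🟫
❓🟩🟫🟩⬜🟩🟩⬜⬜
❓🟩🟩🟦🟩🟩🟫🟫🟦
❓🟩⬜⬜🟩🟫🟫🟫🟫

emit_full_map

❓🟫🟦🟩🟫🟫⬛⬜🟫
❓🟩🟫🟩🟩🟦🟫🟫🟩
❓🟫🟫🔴🟩🟩🟫🟦⬜
❓⬛🟩🟩⬛🟫🟫🟫🟩
🟩🟫🟩⬜🟩🟩⬜⬜🟫
🟩🟩🟦🟩🟩🟫🟫🟦🟫
🟩⬜⬜🟩🟫🟫🟫🟫🟫
🟦🟩🟩⬜🟩🟫🟫🟫🟫
🟫🟩🟩🟩⬜🟫⬜🟫🟫
🟫⬜⬛⬛🟩❓❓❓❓

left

❓❓❓❓❓❓❓❓❓
❓❓❓❓❓❓❓❓❓
❓❓⬜🟫🟦🟩🟫🟫⬛
❓❓🟩🟩🟫🟩🟩🟦🟫
❓❓🟩🟫🔴🟩🟩🟩🟫
❓❓🟩⬛🟩🟩⬛🟫🟫
❓❓🟩🟫🟩⬜🟩🟩⬜
❓❓🟩🟩🟦🟩🟩🟫🟫
❓❓🟩⬜⬜🟩🟫🟫🟫

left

❓❓❓❓❓❓❓❓❓
❓❓❓❓❓❓❓❓❓
❓❓⬜⬜🟫🟦🟩🟫🟫
❓❓🟫🟩🟩🟫🟩🟩🟦
❓❓🟩🟩🔴🟫🟩🟩🟩
❓❓🟫🟩⬛🟩🟩⬛🟫
❓❓🟦🟩🟫🟩⬜🟩🟩
❓❓❓🟩🟩🟦🟩🟩🟫
❓❓❓🟩⬜⬜🟩🟫🟫

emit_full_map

⬜⬜🟫🟦🟩🟫🟫⬛⬜🟫
🟫🟩🟩🟫🟩🟩🟦🟫🟫🟩
🟩🟩🔴🟫🟩🟩🟩🟫🟦⬜
🟫🟩⬛🟩🟩⬛🟫🟫🟫🟩
🟦🟩🟫🟩⬜🟩🟩⬜⬜🟫
❓🟩🟩🟦🟩🟩🟫🟫🟦🟫
❓🟩⬜⬜🟩🟫🟫🟫🟫🟫
❓🟦🟩🟩⬜🟩🟫🟫🟫🟫
❓🟫🟩🟩🟩⬜🟫⬜🟫🟫
❓🟫⬜⬛⬛🟩❓❓❓❓


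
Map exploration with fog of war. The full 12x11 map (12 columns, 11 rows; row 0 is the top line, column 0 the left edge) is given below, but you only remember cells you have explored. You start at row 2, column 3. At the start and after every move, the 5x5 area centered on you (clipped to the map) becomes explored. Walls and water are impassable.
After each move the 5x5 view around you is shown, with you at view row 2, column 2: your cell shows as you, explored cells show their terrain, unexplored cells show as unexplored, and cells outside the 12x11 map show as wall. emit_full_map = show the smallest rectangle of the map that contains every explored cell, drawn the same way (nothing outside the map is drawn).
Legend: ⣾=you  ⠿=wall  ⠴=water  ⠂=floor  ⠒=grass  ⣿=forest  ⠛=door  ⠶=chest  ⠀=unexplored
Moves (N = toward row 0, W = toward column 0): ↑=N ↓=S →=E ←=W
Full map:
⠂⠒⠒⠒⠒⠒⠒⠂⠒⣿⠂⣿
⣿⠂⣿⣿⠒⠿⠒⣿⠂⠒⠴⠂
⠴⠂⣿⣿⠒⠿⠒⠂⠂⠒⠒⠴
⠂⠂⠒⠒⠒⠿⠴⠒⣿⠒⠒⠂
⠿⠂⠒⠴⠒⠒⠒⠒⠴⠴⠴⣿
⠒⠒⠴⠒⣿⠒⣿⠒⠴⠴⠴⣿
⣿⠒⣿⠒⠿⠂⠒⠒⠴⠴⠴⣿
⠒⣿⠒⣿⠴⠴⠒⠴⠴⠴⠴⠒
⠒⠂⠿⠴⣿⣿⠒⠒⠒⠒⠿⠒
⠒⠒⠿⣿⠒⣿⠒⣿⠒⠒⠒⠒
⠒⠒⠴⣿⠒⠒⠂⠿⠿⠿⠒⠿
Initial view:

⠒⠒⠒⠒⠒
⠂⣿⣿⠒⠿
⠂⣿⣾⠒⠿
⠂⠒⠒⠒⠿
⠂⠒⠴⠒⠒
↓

⠂⣿⣿⠒⠿
⠂⣿⣿⠒⠿
⠂⠒⣾⠒⠿
⠂⠒⠴⠒⠒
⠒⠴⠒⣿⠒

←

⣿⠂⣿⣿⠒
⠴⠂⣿⣿⠒
⠂⠂⣾⠒⠒
⠿⠂⠒⠴⠒
⠒⠒⠴⠒⣿

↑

⠂⠒⠒⠒⠒
⣿⠂⣿⣿⠒
⠴⠂⣾⣿⠒
⠂⠂⠒⠒⠒
⠿⠂⠒⠴⠒

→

⠒⠒⠒⠒⠒
⠂⣿⣿⠒⠿
⠂⣿⣾⠒⠿
⠂⠒⠒⠒⠿
⠂⠒⠴⠒⠒

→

⠒⠒⠒⠒⠒
⣿⣿⠒⠿⠒
⣿⣿⣾⠿⠒
⠒⠒⠒⠿⠴
⠒⠴⠒⠒⠒

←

⠒⠒⠒⠒⠒
⠂⣿⣿⠒⠿
⠂⣿⣾⠒⠿
⠂⠒⠒⠒⠿
⠂⠒⠴⠒⠒

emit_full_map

⠂⠒⠒⠒⠒⠒⠒
⣿⠂⣿⣿⠒⠿⠒
⠴⠂⣿⣾⠒⠿⠒
⠂⠂⠒⠒⠒⠿⠴
⠿⠂⠒⠴⠒⠒⠒
⠒⠒⠴⠒⣿⠒⠀

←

⠂⠒⠒⠒⠒
⣿⠂⣿⣿⠒
⠴⠂⣾⣿⠒
⠂⠂⠒⠒⠒
⠿⠂⠒⠴⠒

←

⠿⠂⠒⠒⠒
⠿⣿⠂⣿⣿
⠿⠴⣾⣿⣿
⠿⠂⠂⠒⠒
⠿⠿⠂⠒⠴

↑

⠿⠿⠿⠿⠿
⠿⠂⠒⠒⠒
⠿⣿⣾⣿⣿
⠿⠴⠂⣿⣿
⠿⠂⠂⠒⠒

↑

⠿⠿⠿⠿⠿
⠿⠿⠿⠿⠿
⠿⠂⣾⠒⠒
⠿⣿⠂⣿⣿
⠿⠴⠂⣿⣿

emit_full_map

⠂⣾⠒⠒⠒⠒⠒
⣿⠂⣿⣿⠒⠿⠒
⠴⠂⣿⣿⠒⠿⠒
⠂⠂⠒⠒⠒⠿⠴
⠿⠂⠒⠴⠒⠒⠒
⠒⠒⠴⠒⣿⠒⠀

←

⠿⠿⠿⠿⠿
⠿⠿⠿⠿⠿
⠿⠿⣾⠒⠒
⠿⠿⣿⠂⣿
⠿⠿⠴⠂⣿

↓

⠿⠿⠿⠿⠿
⠿⠿⠂⠒⠒
⠿⠿⣾⠂⣿
⠿⠿⠴⠂⣿
⠿⠿⠂⠂⠒

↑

⠿⠿⠿⠿⠿
⠿⠿⠿⠿⠿
⠿⠿⣾⠒⠒
⠿⠿⣿⠂⣿
⠿⠿⠴⠂⣿

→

⠿⠿⠿⠿⠿
⠿⠿⠿⠿⠿
⠿⠂⣾⠒⠒
⠿⣿⠂⣿⣿
⠿⠴⠂⣿⣿


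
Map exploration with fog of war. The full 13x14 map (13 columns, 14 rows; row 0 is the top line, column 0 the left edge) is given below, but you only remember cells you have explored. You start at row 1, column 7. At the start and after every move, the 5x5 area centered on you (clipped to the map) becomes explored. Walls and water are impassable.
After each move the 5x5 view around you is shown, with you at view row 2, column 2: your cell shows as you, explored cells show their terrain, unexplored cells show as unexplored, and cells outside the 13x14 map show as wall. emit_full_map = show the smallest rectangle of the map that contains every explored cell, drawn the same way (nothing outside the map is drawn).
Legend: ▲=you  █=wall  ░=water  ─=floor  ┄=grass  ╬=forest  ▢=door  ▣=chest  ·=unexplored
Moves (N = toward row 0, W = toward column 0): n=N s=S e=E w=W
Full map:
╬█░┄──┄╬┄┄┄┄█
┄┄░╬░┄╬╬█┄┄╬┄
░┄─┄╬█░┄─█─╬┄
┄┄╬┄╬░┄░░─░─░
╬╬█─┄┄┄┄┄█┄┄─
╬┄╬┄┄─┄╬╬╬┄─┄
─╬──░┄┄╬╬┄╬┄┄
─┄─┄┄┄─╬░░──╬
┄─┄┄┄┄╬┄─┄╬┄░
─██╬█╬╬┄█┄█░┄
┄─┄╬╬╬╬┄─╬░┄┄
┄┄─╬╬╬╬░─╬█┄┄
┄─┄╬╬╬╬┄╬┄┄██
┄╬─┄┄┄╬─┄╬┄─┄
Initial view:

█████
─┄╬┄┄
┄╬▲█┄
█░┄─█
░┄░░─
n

█████
█████
─┄▲┄┄
┄╬╬█┄
█░┄─█

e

█████
█████
┄╬▲┄┄
╬╬█┄┄
░┄─█─

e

█████
█████
╬┄▲┄┄
╬█┄┄╬
┄─█─╬

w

█████
█████
┄╬▲┄┄
╬╬█┄┄
░┄─█─

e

█████
█████
╬┄▲┄┄
╬█┄┄╬
┄─█─╬

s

█████
╬┄┄┄┄
╬█▲┄╬
┄─█─╬
░░─░─

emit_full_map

─┄╬┄┄┄┄
┄╬╬█▲┄╬
█░┄─█─╬
░┄░░─░─


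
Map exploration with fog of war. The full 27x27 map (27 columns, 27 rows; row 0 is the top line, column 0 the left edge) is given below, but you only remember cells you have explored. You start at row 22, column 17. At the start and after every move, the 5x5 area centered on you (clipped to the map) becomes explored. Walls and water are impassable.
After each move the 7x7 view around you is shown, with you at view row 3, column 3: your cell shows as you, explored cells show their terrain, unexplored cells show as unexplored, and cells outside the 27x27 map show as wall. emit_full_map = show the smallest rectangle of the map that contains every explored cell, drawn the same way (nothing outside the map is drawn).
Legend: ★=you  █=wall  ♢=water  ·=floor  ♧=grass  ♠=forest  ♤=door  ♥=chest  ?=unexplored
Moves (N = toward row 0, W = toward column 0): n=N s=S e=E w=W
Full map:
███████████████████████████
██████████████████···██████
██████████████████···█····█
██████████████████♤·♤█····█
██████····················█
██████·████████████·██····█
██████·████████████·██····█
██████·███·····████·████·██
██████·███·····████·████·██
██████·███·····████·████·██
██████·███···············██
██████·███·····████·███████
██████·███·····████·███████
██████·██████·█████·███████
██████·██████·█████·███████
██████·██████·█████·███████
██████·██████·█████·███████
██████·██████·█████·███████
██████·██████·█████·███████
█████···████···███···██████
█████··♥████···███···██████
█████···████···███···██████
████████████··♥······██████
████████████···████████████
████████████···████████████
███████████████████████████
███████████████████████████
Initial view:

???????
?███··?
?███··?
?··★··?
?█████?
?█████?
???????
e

???????
███···?
███···?
···★··?
██████?
██████?
???????

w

???????
?███···
?███···
?··★···
?██████
?██████
???????

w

???????
?·███··
?·███··
?♥·★···
?·█████
?·█████
???????

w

???????
?··███·
?··███·
?·♥★···
?··████
?··████
???????

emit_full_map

··███···
··███···
·♥★·····
··██████
··██████

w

???????
?···███
?···███
?··★···
?···███
?···███
???????

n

???????
?···██?
?···███
?··★███
?··♥···
?···███
?···███

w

???????
?█···██
?█···██
?█·★·██
?█··♥··
?█···██
??···██

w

???????
?██···█
?██···█
?██★··█
?██··♥·
?██···█
???···█

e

???????
██···██
██···██
██·★·██
██··♥··
██···██
??···██

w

???????
?██···█
?██···█
?██★··█
?██··♥·
?██···█
???···█

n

???????
?███·█?
?██···█
?██★··█
?██···█
?██··♥·
?██···█

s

?███·█?
?██···█
?██···█
?██★··█
?██··♥·
?██···█
???···█

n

???????
?███·█?
?██···█
?██★··█
?██···█
?██··♥·
?██···█

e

???????
███·██?
██···██
██·★·██
██···██
██··♥··
██···██

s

███·██?
██···██
██···██
██·★·██
██··♥··
██···██
??···██

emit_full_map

███·██?????
██···██????
██···███···
██·★·███···
██··♥······
██···██████
??···██████

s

██···██
██···██
██···██
██·★♥··
██···██
?█···██
???????

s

██···██
██···██
██··♥··
██·★·██
?█···██
?█████?
???????

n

██···██
██···██
██···██
██·★♥··
██···██
?█···██
?█████?

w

?██···█
?██···█
?██···█
?██★·♥·
?██···█
?██···█
??█████

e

██···██
██···██
██···██
██·★♥··
██···██
██···██
?█████?

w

?██···█
?██···█
?██···█
?██★·♥·
?██···█
?██···█
??█████

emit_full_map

███·██?????
██···██????
██···███···
██···███···
██★·♥······
██···██████
██···██████
?█████?????

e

██···██
██···██
██···██
██·★♥··
██···██
██···██
?█████?

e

█···██?
█···███
█···███
█··★···
█···███
█···███
█████??

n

██·██??
█···██?
█···███
█··★███
█··♥···
█···███
█···███

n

???????
██·███?
█···██?
█··★███
█···███
█··♥···
█···███

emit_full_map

███·███????
██···██????
██··★███···
██···███···
██··♥······
██···██████
██···██████
?█████?????


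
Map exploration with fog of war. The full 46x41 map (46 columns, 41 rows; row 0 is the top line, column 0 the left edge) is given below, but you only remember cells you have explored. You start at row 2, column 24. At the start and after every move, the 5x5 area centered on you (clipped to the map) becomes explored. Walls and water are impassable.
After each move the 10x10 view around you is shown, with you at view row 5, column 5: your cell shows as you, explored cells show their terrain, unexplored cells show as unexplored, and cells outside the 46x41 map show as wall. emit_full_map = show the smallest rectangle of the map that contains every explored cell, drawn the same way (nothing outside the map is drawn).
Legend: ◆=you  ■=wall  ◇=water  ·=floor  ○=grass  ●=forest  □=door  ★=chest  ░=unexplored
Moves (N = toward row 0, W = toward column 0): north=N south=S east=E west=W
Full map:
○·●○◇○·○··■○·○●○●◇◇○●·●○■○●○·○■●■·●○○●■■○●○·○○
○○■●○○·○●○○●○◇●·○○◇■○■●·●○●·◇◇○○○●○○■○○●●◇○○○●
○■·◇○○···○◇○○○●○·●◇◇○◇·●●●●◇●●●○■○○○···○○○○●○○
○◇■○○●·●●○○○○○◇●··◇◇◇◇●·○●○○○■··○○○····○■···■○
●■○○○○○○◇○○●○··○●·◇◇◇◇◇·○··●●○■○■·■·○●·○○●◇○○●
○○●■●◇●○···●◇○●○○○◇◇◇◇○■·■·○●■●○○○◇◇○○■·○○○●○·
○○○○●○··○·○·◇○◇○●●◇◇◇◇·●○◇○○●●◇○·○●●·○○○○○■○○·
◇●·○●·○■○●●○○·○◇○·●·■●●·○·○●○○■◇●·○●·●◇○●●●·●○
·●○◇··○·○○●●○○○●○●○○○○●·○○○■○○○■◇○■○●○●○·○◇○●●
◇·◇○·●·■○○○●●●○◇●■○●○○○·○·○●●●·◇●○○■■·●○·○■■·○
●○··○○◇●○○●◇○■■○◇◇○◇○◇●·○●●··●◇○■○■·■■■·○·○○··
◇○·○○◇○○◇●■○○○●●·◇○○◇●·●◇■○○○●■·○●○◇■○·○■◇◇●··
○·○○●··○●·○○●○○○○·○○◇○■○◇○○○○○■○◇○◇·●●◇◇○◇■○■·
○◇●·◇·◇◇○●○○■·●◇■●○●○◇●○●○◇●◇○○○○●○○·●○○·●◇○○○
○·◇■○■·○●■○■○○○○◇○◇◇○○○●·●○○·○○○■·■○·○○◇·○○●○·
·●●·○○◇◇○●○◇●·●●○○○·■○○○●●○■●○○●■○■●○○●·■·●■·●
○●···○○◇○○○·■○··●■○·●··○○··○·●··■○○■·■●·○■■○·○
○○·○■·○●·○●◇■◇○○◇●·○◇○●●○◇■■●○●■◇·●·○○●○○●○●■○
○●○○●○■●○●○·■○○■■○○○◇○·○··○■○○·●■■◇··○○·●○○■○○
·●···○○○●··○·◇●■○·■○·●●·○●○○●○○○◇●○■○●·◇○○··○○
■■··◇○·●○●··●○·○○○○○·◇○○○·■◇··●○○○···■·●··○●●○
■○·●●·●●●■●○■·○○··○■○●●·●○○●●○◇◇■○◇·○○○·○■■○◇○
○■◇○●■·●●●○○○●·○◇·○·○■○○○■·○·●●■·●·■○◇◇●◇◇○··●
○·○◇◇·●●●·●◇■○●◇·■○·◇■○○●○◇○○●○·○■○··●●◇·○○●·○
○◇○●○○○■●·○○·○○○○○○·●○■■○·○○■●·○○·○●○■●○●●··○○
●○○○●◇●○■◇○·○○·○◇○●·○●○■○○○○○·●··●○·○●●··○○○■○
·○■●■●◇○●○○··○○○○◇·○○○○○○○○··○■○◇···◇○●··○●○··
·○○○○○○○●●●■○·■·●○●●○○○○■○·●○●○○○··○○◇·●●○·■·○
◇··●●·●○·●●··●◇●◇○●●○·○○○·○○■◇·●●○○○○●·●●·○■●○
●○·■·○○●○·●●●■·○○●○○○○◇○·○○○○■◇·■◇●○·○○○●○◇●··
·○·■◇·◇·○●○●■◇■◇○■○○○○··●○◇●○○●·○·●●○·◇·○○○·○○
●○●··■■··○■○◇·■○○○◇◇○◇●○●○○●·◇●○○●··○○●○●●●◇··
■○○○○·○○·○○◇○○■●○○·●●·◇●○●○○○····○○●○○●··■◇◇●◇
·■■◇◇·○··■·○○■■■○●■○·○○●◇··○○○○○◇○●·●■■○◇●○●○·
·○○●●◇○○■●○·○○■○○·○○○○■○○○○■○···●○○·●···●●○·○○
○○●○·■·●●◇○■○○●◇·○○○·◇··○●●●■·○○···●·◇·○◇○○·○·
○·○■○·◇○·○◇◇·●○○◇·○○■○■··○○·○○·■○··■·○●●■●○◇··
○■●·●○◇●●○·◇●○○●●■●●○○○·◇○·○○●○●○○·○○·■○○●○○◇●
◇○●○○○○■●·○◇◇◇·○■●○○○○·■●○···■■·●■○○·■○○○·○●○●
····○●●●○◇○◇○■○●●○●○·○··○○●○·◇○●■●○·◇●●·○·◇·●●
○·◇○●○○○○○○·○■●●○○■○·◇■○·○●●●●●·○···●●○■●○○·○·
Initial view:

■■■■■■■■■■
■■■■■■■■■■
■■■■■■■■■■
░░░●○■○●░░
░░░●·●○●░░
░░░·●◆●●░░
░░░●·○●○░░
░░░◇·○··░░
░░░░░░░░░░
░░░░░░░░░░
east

■■■■■■■■■■
■■■■■■■■■■
■■■■■■■■■■
░░●○■○●○░░
░░●·●○●·░░
░░·●●◆●◇░░
░░●·○●○○░░
░░◇·○··●░░
░░░░░░░░░░
░░░░░░░░░░

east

■■■■■■■■■■
■■■■■■■■■■
■■■■■■■■■■
░●○■○●○·░░
░●·●○●·◇░░
░·●●●◆◇●░░
░●·○●○○○░░
░◇·○··●●░░
░░░░░░░░░░
░░░░░░░░░░

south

■■■■■■■■■■
■■■■■■■■■■
░●○■○●○·░░
░●·●○●·◇░░
░·●●●●◇●░░
░●·○●◆○○░░
░◇·○··●●░░
░░░·■·○●░░
░░░░░░░░░░
░░░░░░░░░░

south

■■■■■■■■■■
░●○■○●○·░░
░●·●○●·◇░░
░·●●●●◇●░░
░●·○●○○○░░
░◇·○·◆●●░░
░░░·■·○●░░
░░░○◇○○●░░
░░░░░░░░░░
░░░░░░░░░░

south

░●○■○●○·░░
░●·●○●·◇░░
░·●●●●◇●░░
░●·○●○○○░░
░◇·○··●●░░
░░░·■◆○●░░
░░░○◇○○●░░
░░░○·○●○░░
░░░░░░░░░░
░░░░░░░░░░

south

░●·●○●·◇░░
░·●●●●◇●░░
░●·○●○○○░░
░◇·○··●●░░
░░░·■·○●░░
░░░○◇◆○●░░
░░░○·○●○░░
░░░○○○■○░░
░░░░░░░░░░
░░░░░░░░░░

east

●·●○●·◇░░░
·●●●●◇●░░░
●·○●○○○░░░
◇·○··●●○░░
░░·■·○●■░░
░░○◇○◆●●░░
░░○·○●○○░░
░░○○○■○○░░
░░░░░░░░░░
░░░░░░░░░░

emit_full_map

●○■○●○·░
●·●○●·◇░
·●●●●◇●░
●·○●○○○░
◇·○··●●○
░░·■·○●■
░░○◇○◆●●
░░○·○●○○
░░○○○■○○

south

·●●●●◇●░░░
●·○●○○○░░░
◇·○··●●○░░
░░·■·○●■░░
░░○◇○○●●░░
░░○·○◆○○░░
░░○○○■○○░░
░░░·○●●●░░
░░░░░░░░░░
░░░░░░░░░░

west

░·●●●●◇●░░
░●·○●○○○░░
░◇·○··●●○░
░░░·■·○●■░
░░░○◇○○●●░
░░░○·◆●○○░
░░░○○○■○○░
░░░○·○●●●░
░░░░░░░░░░
░░░░░░░░░░

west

░░·●●●●◇●░
░░●·○●○○○░
░░◇·○··●●○
░░░■·■·○●■
░░░●○◇○○●●
░░░·○◆○●○○
░░░·○○○■○○
░░░·○·○●●●
░░░░░░░░░░
░░░░░░░░░░

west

░░░·●●●●◇●
░░░●·○●○○○
░░░◇·○··●●
░░░○■·■·○●
░░░·●○◇○○●
░░░●·◆·○●○
░░░●·○○○■○
░░░○·○·○●●
░░░░░░░░░░
░░░░░░░░░░

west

░░░░·●●●●◇
░░░░●·○●○○
░░░░◇·○··●
░░░◇○■·■·○
░░░◇·●○◇○○
░░░●●◆○·○●
░░░○●·○○○■
░░░○○·○·○●
░░░░░░░░░░
░░░░░░░░░░

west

░░░░░·●●●●
░░░░░●·○●○
░░░░░◇·○··
░░░◇◇○■·■·
░░░◇◇·●○◇○
░░░■●◆·○·○
░░░○○●·○○○
░░░○○○·○·○
░░░░░░░░░░
░░░░░░░░░░

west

░░░░░░·●●●
░░░░░░●·○●
░░░░░░◇·○·
░░░◇◇◇○■·■
░░░◇◇◇·●○◇
░░░·■◆●·○·
░░░○○○●·○○
░░░●○○○·○·
░░░░░░░░░░
░░░░░░░░░░

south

░░░░░░●·○●
░░░░░░◇·○·
░░░◇◇◇○■·■
░░░◇◇◇·●○◇
░░░·■●●·○·
░░░○○◆●·○○
░░░●○○○·○·
░░░◇○◇●·░░
░░░░░░░░░░
░░░░░░░░░░

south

░░░░░░◇·○·
░░░◇◇◇○■·■
░░░◇◇◇·●○◇
░░░·■●●·○·
░░░○○○●·○○
░░░●○◆○·○·
░░░◇○◇●·░░
░░░○◇●·●░░
░░░░░░░░░░
░░░░░░░░░░

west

░░░░░░░◇·○
░░░░◇◇◇○■·
░░░░◇◇◇·●○
░░░●·■●●·○
░░░○○○○●·○
░░░○●◆○○·○
░░░○◇○◇●·░
░░░○○◇●·●░
░░░░░░░░░░
░░░░░░░░░░

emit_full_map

░░░░●○■○●○·░
░░░░●·●○●·◇░
░░░░·●●●●◇●░
░░░░●·○●○○○░
░░░░◇·○··●●○
░◇◇◇○■·■·○●■
░◇◇◇·●○◇○○●●
●·■●●·○·○●○○
○○○○●·○○○■○○
○●◆○○·○·○●●●
○◇○◇●·░░░░░░
○○◇●·●░░░░░░

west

░░░░░░░░◇·
░░░░░◇◇◇○■
░░░░░◇◇◇·●
░░░·●·■●●·
░░░●○○○○●·
░░░■○◆○○○·
░░░◇○◇○◇●·
░░░◇○○◇●·●
░░░░░░░░░░
░░░░░░░░░░

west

░░░░░░░░░◇
░░░░░░◇◇◇○
░░░░░░◇◇◇·
░░░○·●·■●●
░░░○●○○○○●
░░░●■◆●○○○
░░░◇◇○◇○◇●
░░░·◇○○◇●·
░░░░░░░░░░
░░░░░░░░░░

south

░░░░░░◇◇◇○
░░░░░░◇◇◇·
░░░○·●·■●●
░░░○●○○○○●
░░░●■○●○○○
░░░◇◇◆◇○◇●
░░░·◇○○◇●·
░░░○·○○◇░░
░░░░░░░░░░
░░░░░░░░░░

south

░░░░░░◇◇◇·
░░░○·●·■●●
░░░○●○○○○●
░░░●■○●○○○
░░░◇◇○◇○◇●
░░░·◇◆○◇●·
░░░○·○○◇░░
░░░■●○●○░░
░░░░░░░░░░
░░░░░░░░░░

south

░░░○·●·■●●
░░░○●○○○○●
░░░●■○●○○○
░░░◇◇○◇○◇●
░░░·◇○○◇●·
░░░○·◆○◇░░
░░░■●○●○░░
░░░◇○◇◇○░░
░░░░░░░░░░
░░░░░░░░░░

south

░░░○●○○○○●
░░░●■○●○○○
░░░◇◇○◇○◇●
░░░·◇○○◇●·
░░░○·○○◇░░
░░░■●◆●○░░
░░░◇○◇◇○░░
░░░○○○·■░░
░░░░░░░░░░
░░░░░░░░░░

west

░░░░○●○○○○
░░░░●■○●○○
░░░░◇◇○◇○◇
░░░●·◇○○◇●
░░░○○·○○◇░
░░░◇■◆○●○░
░░░○◇○◇◇○░
░░░●○○○·■░
░░░░░░░░░░
░░░░░░░░░░

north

░░░░○·●·■●
░░░░○●○○○○
░░░░●■○●○○
░░░○◇◇○◇○◇
░░░●·◇○○◇●
░░░○○◆○○◇░
░░░◇■●○●○░
░░░○◇○◇◇○░
░░░●○○○·■░
░░░░░░░░░░

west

░░░░░○·●·■
░░░░░○●○○○
░░░░░●■○●○
░░░■○◇◇○◇○
░░░●●·◇○○◇
░░░○○◆·○○◇
░░░●◇■●○●○
░░░○○◇○◇◇○
░░░░●○○○·■
░░░░░░░░░░

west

░░░░░░○·●·
░░░░░░○●○○
░░░░░░●■○●
░░░■■○◇◇○◇
░░░○●●·◇○○
░░░○○◆○·○○
░░░·●◇■●○●
░░░○○○◇○◇◇
░░░░░●○○○·
░░░░░░░░░░

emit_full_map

░░░░░░░░░●○■○●○·░
░░░░░░░░░●·●○●·◇░
░░░░░░░░░·●●●●◇●░
░░░░░░░░░●·○●○○○░
░░░░░░░░░◇·○··●●○
░░░░░░◇◇◇○■·■·○●■
░░░░░░◇◇◇·●○◇○○●●
░░░○·●·■●●·○·○●○○
░░░○●○○○○●·○○○■○○
░░░●■○●○○○·○·○●●●
■■○◇◇○◇○◇●·░░░░░░
○●●·◇○○◇●·●░░░░░░
○○◆○·○○◇░░░░░░░░░
·●◇■●○●○░░░░░░░░░
○○○◇○◇◇○░░░░░░░░░
░░●○○○·■░░░░░░░░░
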